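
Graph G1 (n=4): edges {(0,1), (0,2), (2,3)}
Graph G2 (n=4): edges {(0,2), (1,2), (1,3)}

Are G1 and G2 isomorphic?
Yes, isomorphic

The graphs are isomorphic.
One valid mapping φ: V(G1) → V(G2): 0→2, 1→0, 2→1, 3→3

Verify φ preserves adjacency — for each edge of G1, its image is an edge of G2:
  (0,1) → (φ(0),φ(1)) = (0,2) ∈ E(G2) ✓
  (0,2) → (φ(0),φ(2)) = (1,2) ∈ E(G2) ✓
  (2,3) → (φ(2),φ(3)) = (1,3) ∈ E(G2) ✓
All 3 edges of G1 map to edges of G2, and |E(G1)| = |E(G2)| = 3, so φ is a bijection on edges as well as vertices. Hence G1 ≅ G2.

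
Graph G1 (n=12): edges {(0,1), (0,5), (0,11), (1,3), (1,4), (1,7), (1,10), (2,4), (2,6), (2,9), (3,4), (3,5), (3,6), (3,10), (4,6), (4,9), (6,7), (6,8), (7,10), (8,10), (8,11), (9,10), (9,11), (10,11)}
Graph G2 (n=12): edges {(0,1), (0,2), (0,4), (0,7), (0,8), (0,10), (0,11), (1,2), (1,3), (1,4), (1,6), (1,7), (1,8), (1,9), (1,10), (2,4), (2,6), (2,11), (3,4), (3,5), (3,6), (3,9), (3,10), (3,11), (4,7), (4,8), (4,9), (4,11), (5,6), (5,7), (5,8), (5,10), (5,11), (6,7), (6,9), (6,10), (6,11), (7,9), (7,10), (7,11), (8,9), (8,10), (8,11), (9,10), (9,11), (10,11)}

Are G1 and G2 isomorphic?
No, not isomorphic

The graphs are NOT isomorphic.

Counting triangles (3-cliques): G1 has 8, G2 has 71.
Triangle count is an isomorphism invariant, so differing triangle counts rule out isomorphism.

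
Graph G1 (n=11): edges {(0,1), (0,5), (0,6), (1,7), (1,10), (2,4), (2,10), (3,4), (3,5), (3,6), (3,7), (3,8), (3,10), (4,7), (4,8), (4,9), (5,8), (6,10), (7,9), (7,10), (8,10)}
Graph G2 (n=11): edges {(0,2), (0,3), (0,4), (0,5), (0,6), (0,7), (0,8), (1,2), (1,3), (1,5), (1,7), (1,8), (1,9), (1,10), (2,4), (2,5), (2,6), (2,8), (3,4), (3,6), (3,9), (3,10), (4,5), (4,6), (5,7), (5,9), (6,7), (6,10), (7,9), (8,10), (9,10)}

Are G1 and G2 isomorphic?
No, not isomorphic

The graphs are NOT isomorphic.

Degrees in G1: deg(0)=3, deg(1)=3, deg(2)=2, deg(3)=6, deg(4)=5, deg(5)=3, deg(6)=3, deg(7)=5, deg(8)=4, deg(9)=2, deg(10)=6.
Sorted degree sequence of G1: [6, 6, 5, 5, 4, 3, 3, 3, 3, 2, 2].
Degrees in G2: deg(0)=7, deg(1)=7, deg(2)=6, deg(3)=6, deg(4)=5, deg(5)=6, deg(6)=6, deg(7)=5, deg(8)=4, deg(9)=5, deg(10)=5.
Sorted degree sequence of G2: [7, 7, 6, 6, 6, 6, 5, 5, 5, 5, 4].
The (sorted) degree sequence is an isomorphism invariant, so since G1 and G2 have different degree sequences they cannot be isomorphic.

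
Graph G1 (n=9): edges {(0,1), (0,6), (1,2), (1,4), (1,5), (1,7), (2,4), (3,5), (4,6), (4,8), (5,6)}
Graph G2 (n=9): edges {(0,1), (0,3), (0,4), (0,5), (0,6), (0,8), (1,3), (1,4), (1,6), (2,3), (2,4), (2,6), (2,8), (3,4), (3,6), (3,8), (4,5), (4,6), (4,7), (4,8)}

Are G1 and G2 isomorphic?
No, not isomorphic

The graphs are NOT isomorphic.

Counting triangles (3-cliques): G1 has 1, G2 has 19.
Triangle count is an isomorphism invariant, so differing triangle counts rule out isomorphism.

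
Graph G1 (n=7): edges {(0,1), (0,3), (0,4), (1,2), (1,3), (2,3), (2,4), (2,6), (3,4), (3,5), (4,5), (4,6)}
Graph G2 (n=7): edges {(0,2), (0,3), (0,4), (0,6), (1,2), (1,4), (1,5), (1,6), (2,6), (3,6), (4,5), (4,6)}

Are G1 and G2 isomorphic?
No, not isomorphic

The graphs are NOT isomorphic.

Degrees in G1: deg(0)=3, deg(1)=3, deg(2)=4, deg(3)=5, deg(4)=5, deg(5)=2, deg(6)=2.
Sorted degree sequence of G1: [5, 5, 4, 3, 3, 2, 2].
Degrees in G2: deg(0)=4, deg(1)=4, deg(2)=3, deg(3)=2, deg(4)=4, deg(5)=2, deg(6)=5.
Sorted degree sequence of G2: [5, 4, 4, 4, 3, 2, 2].
The (sorted) degree sequence is an isomorphism invariant, so since G1 and G2 have different degree sequences they cannot be isomorphic.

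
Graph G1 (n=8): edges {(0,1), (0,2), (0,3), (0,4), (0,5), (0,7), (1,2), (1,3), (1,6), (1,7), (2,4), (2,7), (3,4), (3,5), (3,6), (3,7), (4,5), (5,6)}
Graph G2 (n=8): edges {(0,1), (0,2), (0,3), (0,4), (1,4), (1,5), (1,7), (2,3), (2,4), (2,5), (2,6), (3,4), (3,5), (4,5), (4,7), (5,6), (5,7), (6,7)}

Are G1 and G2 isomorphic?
Yes, isomorphic

The graphs are isomorphic.
One valid mapping φ: V(G1) → V(G2): 0→4, 1→2, 2→0, 3→5, 4→1, 5→7, 6→6, 7→3

Verify φ preserves adjacency — for each edge of G1, its image is an edge of G2:
  (0,1) → (φ(0),φ(1)) = (2,4) ∈ E(G2) ✓
  (0,2) → (φ(0),φ(2)) = (0,4) ∈ E(G2) ✓
  (0,3) → (φ(0),φ(3)) = (4,5) ∈ E(G2) ✓
  (0,4) → (φ(0),φ(4)) = (1,4) ∈ E(G2) ✓
  (0,5) → (φ(0),φ(5)) = (4,7) ∈ E(G2) ✓
  (0,7) → (φ(0),φ(7)) = (3,4) ∈ E(G2) ✓
  (1,2) → (φ(1),φ(2)) = (0,2) ∈ E(G2) ✓
  (1,3) → (φ(1),φ(3)) = (2,5) ∈ E(G2) ✓
  (1,6) → (φ(1),φ(6)) = (2,6) ∈ E(G2) ✓
  (1,7) → (φ(1),φ(7)) = (2,3) ∈ E(G2) ✓
  (2,4) → (φ(2),φ(4)) = (0,1) ∈ E(G2) ✓
  (2,7) → (φ(2),φ(7)) = (0,3) ∈ E(G2) ✓
  (3,4) → (φ(3),φ(4)) = (1,5) ∈ E(G2) ✓
  (3,5) → (φ(3),φ(5)) = (5,7) ∈ E(G2) ✓
  (3,6) → (φ(3),φ(6)) = (5,6) ∈ E(G2) ✓
  (3,7) → (φ(3),φ(7)) = (3,5) ∈ E(G2) ✓
  (4,5) → (φ(4),φ(5)) = (1,7) ∈ E(G2) ✓
  (5,6) → (φ(5),φ(6)) = (6,7) ∈ E(G2) ✓
All 18 edges of G1 map to edges of G2, and |E(G1)| = |E(G2)| = 18, so φ is a bijection on edges as well as vertices. Hence G1 ≅ G2.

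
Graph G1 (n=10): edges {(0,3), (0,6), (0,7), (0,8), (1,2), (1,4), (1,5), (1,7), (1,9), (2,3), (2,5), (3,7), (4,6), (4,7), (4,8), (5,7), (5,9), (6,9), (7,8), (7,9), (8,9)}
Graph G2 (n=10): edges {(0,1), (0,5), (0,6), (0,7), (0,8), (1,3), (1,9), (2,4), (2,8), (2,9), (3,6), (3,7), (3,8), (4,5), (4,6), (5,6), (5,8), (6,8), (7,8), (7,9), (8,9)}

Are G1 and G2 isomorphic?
Yes, isomorphic

The graphs are isomorphic.
One valid mapping φ: V(G1) → V(G2): 0→9, 1→6, 2→4, 3→2, 4→3, 5→5, 6→1, 7→8, 8→7, 9→0

Verify φ preserves adjacency — for each edge of G1, its image is an edge of G2:
  (0,3) → (φ(0),φ(3)) = (2,9) ∈ E(G2) ✓
  (0,6) → (φ(0),φ(6)) = (1,9) ∈ E(G2) ✓
  (0,7) → (φ(0),φ(7)) = (8,9) ∈ E(G2) ✓
  (0,8) → (φ(0),φ(8)) = (7,9) ∈ E(G2) ✓
  (1,2) → (φ(1),φ(2)) = (4,6) ∈ E(G2) ✓
  (1,4) → (φ(1),φ(4)) = (3,6) ∈ E(G2) ✓
  (1,5) → (φ(1),φ(5)) = (5,6) ∈ E(G2) ✓
  (1,7) → (φ(1),φ(7)) = (6,8) ∈ E(G2) ✓
  (1,9) → (φ(1),φ(9)) = (0,6) ∈ E(G2) ✓
  (2,3) → (φ(2),φ(3)) = (2,4) ∈ E(G2) ✓
  (2,5) → (φ(2),φ(5)) = (4,5) ∈ E(G2) ✓
  (3,7) → (φ(3),φ(7)) = (2,8) ∈ E(G2) ✓
  (4,6) → (φ(4),φ(6)) = (1,3) ∈ E(G2) ✓
  (4,7) → (φ(4),φ(7)) = (3,8) ∈ E(G2) ✓
  (4,8) → (φ(4),φ(8)) = (3,7) ∈ E(G2) ✓
  (5,7) → (φ(5),φ(7)) = (5,8) ∈ E(G2) ✓
  (5,9) → (φ(5),φ(9)) = (0,5) ∈ E(G2) ✓
  (6,9) → (φ(6),φ(9)) = (0,1) ∈ E(G2) ✓
  (7,8) → (φ(7),φ(8)) = (7,8) ∈ E(G2) ✓
  (7,9) → (φ(7),φ(9)) = (0,8) ∈ E(G2) ✓
  (8,9) → (φ(8),φ(9)) = (0,7) ∈ E(G2) ✓
All 21 edges of G1 map to edges of G2, and |E(G1)| = |E(G2)| = 21, so φ is a bijection on edges as well as vertices. Hence G1 ≅ G2.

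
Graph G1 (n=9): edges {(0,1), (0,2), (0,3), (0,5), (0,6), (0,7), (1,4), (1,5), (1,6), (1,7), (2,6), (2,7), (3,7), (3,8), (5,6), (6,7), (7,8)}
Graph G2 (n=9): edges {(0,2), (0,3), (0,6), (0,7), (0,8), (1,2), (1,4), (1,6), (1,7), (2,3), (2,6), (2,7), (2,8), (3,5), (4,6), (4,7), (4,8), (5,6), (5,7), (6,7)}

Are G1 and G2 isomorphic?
No, not isomorphic

The graphs are NOT isomorphic.

Degrees in G1: deg(0)=6, deg(1)=5, deg(2)=3, deg(3)=3, deg(4)=1, deg(5)=3, deg(6)=5, deg(7)=6, deg(8)=2.
Sorted degree sequence of G1: [6, 6, 5, 5, 3, 3, 3, 2, 1].
Degrees in G2: deg(0)=5, deg(1)=4, deg(2)=6, deg(3)=3, deg(4)=4, deg(5)=3, deg(6)=6, deg(7)=6, deg(8)=3.
Sorted degree sequence of G2: [6, 6, 6, 5, 4, 4, 3, 3, 3].
The (sorted) degree sequence is an isomorphism invariant, so since G1 and G2 have different degree sequences they cannot be isomorphic.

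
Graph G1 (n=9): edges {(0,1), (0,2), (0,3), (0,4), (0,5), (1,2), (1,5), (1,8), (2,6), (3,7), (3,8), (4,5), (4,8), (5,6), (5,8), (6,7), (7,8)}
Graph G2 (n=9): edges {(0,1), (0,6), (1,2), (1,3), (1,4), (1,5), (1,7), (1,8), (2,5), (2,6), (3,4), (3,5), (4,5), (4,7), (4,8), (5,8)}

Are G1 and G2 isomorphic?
No, not isomorphic

The graphs are NOT isomorphic.

Counting triangles (3-cliques): G1 has 6, G2 has 9.
Triangle count is an isomorphism invariant, so differing triangle counts rule out isomorphism.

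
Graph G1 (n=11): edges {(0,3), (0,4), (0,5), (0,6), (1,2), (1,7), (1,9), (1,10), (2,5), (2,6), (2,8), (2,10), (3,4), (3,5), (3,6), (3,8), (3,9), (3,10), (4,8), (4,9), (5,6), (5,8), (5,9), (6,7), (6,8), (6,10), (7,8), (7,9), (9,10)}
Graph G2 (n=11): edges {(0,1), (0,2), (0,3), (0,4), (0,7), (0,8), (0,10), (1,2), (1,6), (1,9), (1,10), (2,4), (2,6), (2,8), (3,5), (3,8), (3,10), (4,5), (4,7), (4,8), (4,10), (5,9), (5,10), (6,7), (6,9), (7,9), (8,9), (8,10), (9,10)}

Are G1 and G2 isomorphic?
Yes, isomorphic

The graphs are isomorphic.
One valid mapping φ: V(G1) → V(G2): 0→3, 1→6, 2→2, 3→10, 4→5, 5→8, 6→0, 7→7, 8→4, 9→9, 10→1

Verify φ preserves adjacency — for each edge of G1, its image is an edge of G2:
  (0,3) → (φ(0),φ(3)) = (3,10) ∈ E(G2) ✓
  (0,4) → (φ(0),φ(4)) = (3,5) ∈ E(G2) ✓
  (0,5) → (φ(0),φ(5)) = (3,8) ∈ E(G2) ✓
  (0,6) → (φ(0),φ(6)) = (0,3) ∈ E(G2) ✓
  (1,2) → (φ(1),φ(2)) = (2,6) ∈ E(G2) ✓
  (1,7) → (φ(1),φ(7)) = (6,7) ∈ E(G2) ✓
  (1,9) → (φ(1),φ(9)) = (6,9) ∈ E(G2) ✓
  (1,10) → (φ(1),φ(10)) = (1,6) ∈ E(G2) ✓
  (2,5) → (φ(2),φ(5)) = (2,8) ∈ E(G2) ✓
  (2,6) → (φ(2),φ(6)) = (0,2) ∈ E(G2) ✓
  (2,8) → (φ(2),φ(8)) = (2,4) ∈ E(G2) ✓
  (2,10) → (φ(2),φ(10)) = (1,2) ∈ E(G2) ✓
  (3,4) → (φ(3),φ(4)) = (5,10) ∈ E(G2) ✓
  (3,5) → (φ(3),φ(5)) = (8,10) ∈ E(G2) ✓
  (3,6) → (φ(3),φ(6)) = (0,10) ∈ E(G2) ✓
  (3,8) → (φ(3),φ(8)) = (4,10) ∈ E(G2) ✓
  (3,9) → (φ(3),φ(9)) = (9,10) ∈ E(G2) ✓
  (3,10) → (φ(3),φ(10)) = (1,10) ∈ E(G2) ✓
  (4,8) → (φ(4),φ(8)) = (4,5) ∈ E(G2) ✓
  (4,9) → (φ(4),φ(9)) = (5,9) ∈ E(G2) ✓
  (5,6) → (φ(5),φ(6)) = (0,8) ∈ E(G2) ✓
  (5,8) → (φ(5),φ(8)) = (4,8) ∈ E(G2) ✓
  (5,9) → (φ(5),φ(9)) = (8,9) ∈ E(G2) ✓
  (6,7) → (φ(6),φ(7)) = (0,7) ∈ E(G2) ✓
  (6,8) → (φ(6),φ(8)) = (0,4) ∈ E(G2) ✓
  (6,10) → (φ(6),φ(10)) = (0,1) ∈ E(G2) ✓
  (7,8) → (φ(7),φ(8)) = (4,7) ∈ E(G2) ✓
  (7,9) → (φ(7),φ(9)) = (7,9) ∈ E(G2) ✓
  (9,10) → (φ(9),φ(10)) = (1,9) ∈ E(G2) ✓
All 29 edges of G1 map to edges of G2, and |E(G1)| = |E(G2)| = 29, so φ is a bijection on edges as well as vertices. Hence G1 ≅ G2.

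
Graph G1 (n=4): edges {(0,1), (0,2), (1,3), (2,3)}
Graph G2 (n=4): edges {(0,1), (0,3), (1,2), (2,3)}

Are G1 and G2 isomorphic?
Yes, isomorphic

The graphs are isomorphic.
One valid mapping φ: V(G1) → V(G2): 0→3, 1→2, 2→0, 3→1

Verify φ preserves adjacency — for each edge of G1, its image is an edge of G2:
  (0,1) → (φ(0),φ(1)) = (2,3) ∈ E(G2) ✓
  (0,2) → (φ(0),φ(2)) = (0,3) ∈ E(G2) ✓
  (1,3) → (φ(1),φ(3)) = (1,2) ∈ E(G2) ✓
  (2,3) → (φ(2),φ(3)) = (0,1) ∈ E(G2) ✓
All 4 edges of G1 map to edges of G2, and |E(G1)| = |E(G2)| = 4, so φ is a bijection on edges as well as vertices. Hence G1 ≅ G2.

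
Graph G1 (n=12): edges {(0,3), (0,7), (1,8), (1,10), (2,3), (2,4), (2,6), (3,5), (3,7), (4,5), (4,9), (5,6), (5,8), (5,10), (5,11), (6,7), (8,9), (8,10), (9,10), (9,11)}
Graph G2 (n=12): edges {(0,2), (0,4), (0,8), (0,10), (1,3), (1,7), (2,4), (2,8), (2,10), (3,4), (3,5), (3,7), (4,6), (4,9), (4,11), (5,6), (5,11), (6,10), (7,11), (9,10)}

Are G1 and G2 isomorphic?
Yes, isomorphic

The graphs are isomorphic.
One valid mapping φ: V(G1) → V(G2): 0→1, 1→8, 2→5, 3→3, 4→6, 5→4, 6→11, 7→7, 8→0, 9→10, 10→2, 11→9

Verify φ preserves adjacency — for each edge of G1, its image is an edge of G2:
  (0,3) → (φ(0),φ(3)) = (1,3) ∈ E(G2) ✓
  (0,7) → (φ(0),φ(7)) = (1,7) ∈ E(G2) ✓
  (1,8) → (φ(1),φ(8)) = (0,8) ∈ E(G2) ✓
  (1,10) → (φ(1),φ(10)) = (2,8) ∈ E(G2) ✓
  (2,3) → (φ(2),φ(3)) = (3,5) ∈ E(G2) ✓
  (2,4) → (φ(2),φ(4)) = (5,6) ∈ E(G2) ✓
  (2,6) → (φ(2),φ(6)) = (5,11) ∈ E(G2) ✓
  (3,5) → (φ(3),φ(5)) = (3,4) ∈ E(G2) ✓
  (3,7) → (φ(3),φ(7)) = (3,7) ∈ E(G2) ✓
  (4,5) → (φ(4),φ(5)) = (4,6) ∈ E(G2) ✓
  (4,9) → (φ(4),φ(9)) = (6,10) ∈ E(G2) ✓
  (5,6) → (φ(5),φ(6)) = (4,11) ∈ E(G2) ✓
  (5,8) → (φ(5),φ(8)) = (0,4) ∈ E(G2) ✓
  (5,10) → (φ(5),φ(10)) = (2,4) ∈ E(G2) ✓
  (5,11) → (φ(5),φ(11)) = (4,9) ∈ E(G2) ✓
  (6,7) → (φ(6),φ(7)) = (7,11) ∈ E(G2) ✓
  (8,9) → (φ(8),φ(9)) = (0,10) ∈ E(G2) ✓
  (8,10) → (φ(8),φ(10)) = (0,2) ∈ E(G2) ✓
  (9,10) → (φ(9),φ(10)) = (2,10) ∈ E(G2) ✓
  (9,11) → (φ(9),φ(11)) = (9,10) ∈ E(G2) ✓
All 20 edges of G1 map to edges of G2, and |E(G1)| = |E(G2)| = 20, so φ is a bijection on edges as well as vertices. Hence G1 ≅ G2.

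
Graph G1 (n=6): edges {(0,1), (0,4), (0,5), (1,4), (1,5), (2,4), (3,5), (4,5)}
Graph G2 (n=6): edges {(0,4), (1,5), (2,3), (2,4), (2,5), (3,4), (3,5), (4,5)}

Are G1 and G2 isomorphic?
Yes, isomorphic

The graphs are isomorphic.
One valid mapping φ: V(G1) → V(G2): 0→3, 1→2, 2→1, 3→0, 4→5, 5→4

Verify φ preserves adjacency — for each edge of G1, its image is an edge of G2:
  (0,1) → (φ(0),φ(1)) = (2,3) ∈ E(G2) ✓
  (0,4) → (φ(0),φ(4)) = (3,5) ∈ E(G2) ✓
  (0,5) → (φ(0),φ(5)) = (3,4) ∈ E(G2) ✓
  (1,4) → (φ(1),φ(4)) = (2,5) ∈ E(G2) ✓
  (1,5) → (φ(1),φ(5)) = (2,4) ∈ E(G2) ✓
  (2,4) → (φ(2),φ(4)) = (1,5) ∈ E(G2) ✓
  (3,5) → (φ(3),φ(5)) = (0,4) ∈ E(G2) ✓
  (4,5) → (φ(4),φ(5)) = (4,5) ∈ E(G2) ✓
All 8 edges of G1 map to edges of G2, and |E(G1)| = |E(G2)| = 8, so φ is a bijection on edges as well as vertices. Hence G1 ≅ G2.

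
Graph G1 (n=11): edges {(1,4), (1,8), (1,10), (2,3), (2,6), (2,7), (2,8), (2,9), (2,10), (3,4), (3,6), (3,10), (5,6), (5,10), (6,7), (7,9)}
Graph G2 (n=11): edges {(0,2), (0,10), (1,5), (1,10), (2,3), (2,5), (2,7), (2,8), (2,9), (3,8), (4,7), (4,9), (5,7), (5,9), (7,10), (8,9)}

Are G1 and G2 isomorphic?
Yes, isomorphic

The graphs are isomorphic.
One valid mapping φ: V(G1) → V(G2): 0→6, 1→10, 2→2, 3→5, 4→1, 5→4, 6→9, 7→8, 8→0, 9→3, 10→7

Verify φ preserves adjacency — for each edge of G1, its image is an edge of G2:
  (1,4) → (φ(1),φ(4)) = (1,10) ∈ E(G2) ✓
  (1,8) → (φ(1),φ(8)) = (0,10) ∈ E(G2) ✓
  (1,10) → (φ(1),φ(10)) = (7,10) ∈ E(G2) ✓
  (2,3) → (φ(2),φ(3)) = (2,5) ∈ E(G2) ✓
  (2,6) → (φ(2),φ(6)) = (2,9) ∈ E(G2) ✓
  (2,7) → (φ(2),φ(7)) = (2,8) ∈ E(G2) ✓
  (2,8) → (φ(2),φ(8)) = (0,2) ∈ E(G2) ✓
  (2,9) → (φ(2),φ(9)) = (2,3) ∈ E(G2) ✓
  (2,10) → (φ(2),φ(10)) = (2,7) ∈ E(G2) ✓
  (3,4) → (φ(3),φ(4)) = (1,5) ∈ E(G2) ✓
  (3,6) → (φ(3),φ(6)) = (5,9) ∈ E(G2) ✓
  (3,10) → (φ(3),φ(10)) = (5,7) ∈ E(G2) ✓
  (5,6) → (φ(5),φ(6)) = (4,9) ∈ E(G2) ✓
  (5,10) → (φ(5),φ(10)) = (4,7) ∈ E(G2) ✓
  (6,7) → (φ(6),φ(7)) = (8,9) ∈ E(G2) ✓
  (7,9) → (φ(7),φ(9)) = (3,8) ∈ E(G2) ✓
All 16 edges of G1 map to edges of G2, and |E(G1)| = |E(G2)| = 16, so φ is a bijection on edges as well as vertices. Hence G1 ≅ G2.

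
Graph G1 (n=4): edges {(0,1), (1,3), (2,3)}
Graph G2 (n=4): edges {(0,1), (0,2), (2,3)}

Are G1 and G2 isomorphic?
Yes, isomorphic

The graphs are isomorphic.
One valid mapping φ: V(G1) → V(G2): 0→3, 1→2, 2→1, 3→0

Verify φ preserves adjacency — for each edge of G1, its image is an edge of G2:
  (0,1) → (φ(0),φ(1)) = (2,3) ∈ E(G2) ✓
  (1,3) → (φ(1),φ(3)) = (0,2) ∈ E(G2) ✓
  (2,3) → (φ(2),φ(3)) = (0,1) ∈ E(G2) ✓
All 3 edges of G1 map to edges of G2, and |E(G1)| = |E(G2)| = 3, so φ is a bijection on edges as well as vertices. Hence G1 ≅ G2.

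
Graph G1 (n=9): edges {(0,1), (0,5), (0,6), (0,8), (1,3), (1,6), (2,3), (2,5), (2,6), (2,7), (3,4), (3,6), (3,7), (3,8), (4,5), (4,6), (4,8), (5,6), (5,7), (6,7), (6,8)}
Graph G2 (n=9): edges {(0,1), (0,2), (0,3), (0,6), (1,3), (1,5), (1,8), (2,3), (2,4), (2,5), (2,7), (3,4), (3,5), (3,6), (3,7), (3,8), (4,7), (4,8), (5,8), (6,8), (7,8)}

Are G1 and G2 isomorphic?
Yes, isomorphic

The graphs are isomorphic.
One valid mapping φ: V(G1) → V(G2): 0→0, 1→6, 2→4, 3→8, 4→5, 5→2, 6→3, 7→7, 8→1

Verify φ preserves adjacency — for each edge of G1, its image is an edge of G2:
  (0,1) → (φ(0),φ(1)) = (0,6) ∈ E(G2) ✓
  (0,5) → (φ(0),φ(5)) = (0,2) ∈ E(G2) ✓
  (0,6) → (φ(0),φ(6)) = (0,3) ∈ E(G2) ✓
  (0,8) → (φ(0),φ(8)) = (0,1) ∈ E(G2) ✓
  (1,3) → (φ(1),φ(3)) = (6,8) ∈ E(G2) ✓
  (1,6) → (φ(1),φ(6)) = (3,6) ∈ E(G2) ✓
  (2,3) → (φ(2),φ(3)) = (4,8) ∈ E(G2) ✓
  (2,5) → (φ(2),φ(5)) = (2,4) ∈ E(G2) ✓
  (2,6) → (φ(2),φ(6)) = (3,4) ∈ E(G2) ✓
  (2,7) → (φ(2),φ(7)) = (4,7) ∈ E(G2) ✓
  (3,4) → (φ(3),φ(4)) = (5,8) ∈ E(G2) ✓
  (3,6) → (φ(3),φ(6)) = (3,8) ∈ E(G2) ✓
  (3,7) → (φ(3),φ(7)) = (7,8) ∈ E(G2) ✓
  (3,8) → (φ(3),φ(8)) = (1,8) ∈ E(G2) ✓
  (4,5) → (φ(4),φ(5)) = (2,5) ∈ E(G2) ✓
  (4,6) → (φ(4),φ(6)) = (3,5) ∈ E(G2) ✓
  (4,8) → (φ(4),φ(8)) = (1,5) ∈ E(G2) ✓
  (5,6) → (φ(5),φ(6)) = (2,3) ∈ E(G2) ✓
  (5,7) → (φ(5),φ(7)) = (2,7) ∈ E(G2) ✓
  (6,7) → (φ(6),φ(7)) = (3,7) ∈ E(G2) ✓
  (6,8) → (φ(6),φ(8)) = (1,3) ∈ E(G2) ✓
All 21 edges of G1 map to edges of G2, and |E(G1)| = |E(G2)| = 21, so φ is a bijection on edges as well as vertices. Hence G1 ≅ G2.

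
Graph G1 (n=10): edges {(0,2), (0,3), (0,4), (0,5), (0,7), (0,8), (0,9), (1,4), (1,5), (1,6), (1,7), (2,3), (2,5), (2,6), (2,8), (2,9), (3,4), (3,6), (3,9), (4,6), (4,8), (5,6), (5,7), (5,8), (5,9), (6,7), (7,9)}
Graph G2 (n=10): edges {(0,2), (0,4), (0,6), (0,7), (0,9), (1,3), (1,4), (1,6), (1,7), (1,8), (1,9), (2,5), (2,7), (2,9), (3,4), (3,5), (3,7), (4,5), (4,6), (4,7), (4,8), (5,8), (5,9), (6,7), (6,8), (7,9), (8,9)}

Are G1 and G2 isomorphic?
Yes, isomorphic

The graphs are isomorphic.
One valid mapping φ: V(G1) → V(G2): 0→4, 1→2, 2→1, 3→8, 4→5, 5→7, 6→9, 7→0, 8→3, 9→6

Verify φ preserves adjacency — for each edge of G1, its image is an edge of G2:
  (0,2) → (φ(0),φ(2)) = (1,4) ∈ E(G2) ✓
  (0,3) → (φ(0),φ(3)) = (4,8) ∈ E(G2) ✓
  (0,4) → (φ(0),φ(4)) = (4,5) ∈ E(G2) ✓
  (0,5) → (φ(0),φ(5)) = (4,7) ∈ E(G2) ✓
  (0,7) → (φ(0),φ(7)) = (0,4) ∈ E(G2) ✓
  (0,8) → (φ(0),φ(8)) = (3,4) ∈ E(G2) ✓
  (0,9) → (φ(0),φ(9)) = (4,6) ∈ E(G2) ✓
  (1,4) → (φ(1),φ(4)) = (2,5) ∈ E(G2) ✓
  (1,5) → (φ(1),φ(5)) = (2,7) ∈ E(G2) ✓
  (1,6) → (φ(1),φ(6)) = (2,9) ∈ E(G2) ✓
  (1,7) → (φ(1),φ(7)) = (0,2) ∈ E(G2) ✓
  (2,3) → (φ(2),φ(3)) = (1,8) ∈ E(G2) ✓
  (2,5) → (φ(2),φ(5)) = (1,7) ∈ E(G2) ✓
  (2,6) → (φ(2),φ(6)) = (1,9) ∈ E(G2) ✓
  (2,8) → (φ(2),φ(8)) = (1,3) ∈ E(G2) ✓
  (2,9) → (φ(2),φ(9)) = (1,6) ∈ E(G2) ✓
  (3,4) → (φ(3),φ(4)) = (5,8) ∈ E(G2) ✓
  (3,6) → (φ(3),φ(6)) = (8,9) ∈ E(G2) ✓
  (3,9) → (φ(3),φ(9)) = (6,8) ∈ E(G2) ✓
  (4,6) → (φ(4),φ(6)) = (5,9) ∈ E(G2) ✓
  (4,8) → (φ(4),φ(8)) = (3,5) ∈ E(G2) ✓
  (5,6) → (φ(5),φ(6)) = (7,9) ∈ E(G2) ✓
  (5,7) → (φ(5),φ(7)) = (0,7) ∈ E(G2) ✓
  (5,8) → (φ(5),φ(8)) = (3,7) ∈ E(G2) ✓
  (5,9) → (φ(5),φ(9)) = (6,7) ∈ E(G2) ✓
  (6,7) → (φ(6),φ(7)) = (0,9) ∈ E(G2) ✓
  (7,9) → (φ(7),φ(9)) = (0,6) ∈ E(G2) ✓
All 27 edges of G1 map to edges of G2, and |E(G1)| = |E(G2)| = 27, so φ is a bijection on edges as well as vertices. Hence G1 ≅ G2.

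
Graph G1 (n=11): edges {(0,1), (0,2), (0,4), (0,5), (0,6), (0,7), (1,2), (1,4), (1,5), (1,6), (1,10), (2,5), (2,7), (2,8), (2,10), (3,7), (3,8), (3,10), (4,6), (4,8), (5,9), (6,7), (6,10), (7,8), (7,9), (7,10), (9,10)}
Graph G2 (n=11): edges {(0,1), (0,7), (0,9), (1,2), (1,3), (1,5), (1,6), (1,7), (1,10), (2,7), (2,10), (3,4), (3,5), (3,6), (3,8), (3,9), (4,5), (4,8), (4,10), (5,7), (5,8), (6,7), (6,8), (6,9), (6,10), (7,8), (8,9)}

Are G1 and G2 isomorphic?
Yes, isomorphic

The graphs are isomorphic.
One valid mapping φ: V(G1) → V(G2): 0→3, 1→8, 2→6, 3→2, 4→4, 5→9, 6→5, 7→1, 8→10, 9→0, 10→7

Verify φ preserves adjacency — for each edge of G1, its image is an edge of G2:
  (0,1) → (φ(0),φ(1)) = (3,8) ∈ E(G2) ✓
  (0,2) → (φ(0),φ(2)) = (3,6) ∈ E(G2) ✓
  (0,4) → (φ(0),φ(4)) = (3,4) ∈ E(G2) ✓
  (0,5) → (φ(0),φ(5)) = (3,9) ∈ E(G2) ✓
  (0,6) → (φ(0),φ(6)) = (3,5) ∈ E(G2) ✓
  (0,7) → (φ(0),φ(7)) = (1,3) ∈ E(G2) ✓
  (1,2) → (φ(1),φ(2)) = (6,8) ∈ E(G2) ✓
  (1,4) → (φ(1),φ(4)) = (4,8) ∈ E(G2) ✓
  (1,5) → (φ(1),φ(5)) = (8,9) ∈ E(G2) ✓
  (1,6) → (φ(1),φ(6)) = (5,8) ∈ E(G2) ✓
  (1,10) → (φ(1),φ(10)) = (7,8) ∈ E(G2) ✓
  (2,5) → (φ(2),φ(5)) = (6,9) ∈ E(G2) ✓
  (2,7) → (φ(2),φ(7)) = (1,6) ∈ E(G2) ✓
  (2,8) → (φ(2),φ(8)) = (6,10) ∈ E(G2) ✓
  (2,10) → (φ(2),φ(10)) = (6,7) ∈ E(G2) ✓
  (3,7) → (φ(3),φ(7)) = (1,2) ∈ E(G2) ✓
  (3,8) → (φ(3),φ(8)) = (2,10) ∈ E(G2) ✓
  (3,10) → (φ(3),φ(10)) = (2,7) ∈ E(G2) ✓
  (4,6) → (φ(4),φ(6)) = (4,5) ∈ E(G2) ✓
  (4,8) → (φ(4),φ(8)) = (4,10) ∈ E(G2) ✓
  (5,9) → (φ(5),φ(9)) = (0,9) ∈ E(G2) ✓
  (6,7) → (φ(6),φ(7)) = (1,5) ∈ E(G2) ✓
  (6,10) → (φ(6),φ(10)) = (5,7) ∈ E(G2) ✓
  (7,8) → (φ(7),φ(8)) = (1,10) ∈ E(G2) ✓
  (7,9) → (φ(7),φ(9)) = (0,1) ∈ E(G2) ✓
  (7,10) → (φ(7),φ(10)) = (1,7) ∈ E(G2) ✓
  (9,10) → (φ(9),φ(10)) = (0,7) ∈ E(G2) ✓
All 27 edges of G1 map to edges of G2, and |E(G1)| = |E(G2)| = 27, so φ is a bijection on edges as well as vertices. Hence G1 ≅ G2.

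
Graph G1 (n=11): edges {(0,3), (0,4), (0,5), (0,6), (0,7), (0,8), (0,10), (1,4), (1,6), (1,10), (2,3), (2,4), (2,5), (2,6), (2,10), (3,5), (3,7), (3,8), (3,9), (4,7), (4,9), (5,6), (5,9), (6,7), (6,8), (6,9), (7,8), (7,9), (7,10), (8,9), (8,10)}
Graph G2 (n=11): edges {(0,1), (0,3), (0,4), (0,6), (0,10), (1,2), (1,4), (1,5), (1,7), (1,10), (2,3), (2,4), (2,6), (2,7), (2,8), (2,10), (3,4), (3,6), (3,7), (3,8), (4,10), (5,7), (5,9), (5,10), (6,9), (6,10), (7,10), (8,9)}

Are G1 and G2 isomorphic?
No, not isomorphic

The graphs are NOT isomorphic.

Degrees in G1: deg(0)=7, deg(1)=3, deg(2)=5, deg(3)=6, deg(4)=5, deg(5)=5, deg(6)=7, deg(7)=7, deg(8)=6, deg(9)=6, deg(10)=5.
Sorted degree sequence of G1: [7, 7, 7, 6, 6, 6, 5, 5, 5, 5, 3].
Degrees in G2: deg(0)=5, deg(1)=6, deg(2)=7, deg(3)=6, deg(4)=5, deg(5)=4, deg(6)=5, deg(7)=5, deg(8)=3, deg(9)=3, deg(10)=7.
Sorted degree sequence of G2: [7, 7, 6, 6, 5, 5, 5, 5, 4, 3, 3].
The (sorted) degree sequence is an isomorphism invariant, so since G1 and G2 have different degree sequences they cannot be isomorphic.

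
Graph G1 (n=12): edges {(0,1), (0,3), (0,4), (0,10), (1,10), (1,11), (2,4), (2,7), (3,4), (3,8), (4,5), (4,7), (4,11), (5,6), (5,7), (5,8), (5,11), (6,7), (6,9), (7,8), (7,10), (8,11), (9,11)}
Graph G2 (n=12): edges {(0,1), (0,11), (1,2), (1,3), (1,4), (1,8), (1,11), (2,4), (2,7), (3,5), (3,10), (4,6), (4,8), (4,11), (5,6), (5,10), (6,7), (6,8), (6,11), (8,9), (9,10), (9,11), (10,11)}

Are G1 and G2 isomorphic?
Yes, isomorphic

The graphs are isomorphic.
One valid mapping φ: V(G1) → V(G2): 0→10, 1→5, 2→0, 3→9, 4→11, 5→4, 6→2, 7→1, 8→8, 9→7, 10→3, 11→6

Verify φ preserves adjacency — for each edge of G1, its image is an edge of G2:
  (0,1) → (φ(0),φ(1)) = (5,10) ∈ E(G2) ✓
  (0,3) → (φ(0),φ(3)) = (9,10) ∈ E(G2) ✓
  (0,4) → (φ(0),φ(4)) = (10,11) ∈ E(G2) ✓
  (0,10) → (φ(0),φ(10)) = (3,10) ∈ E(G2) ✓
  (1,10) → (φ(1),φ(10)) = (3,5) ∈ E(G2) ✓
  (1,11) → (φ(1),φ(11)) = (5,6) ∈ E(G2) ✓
  (2,4) → (φ(2),φ(4)) = (0,11) ∈ E(G2) ✓
  (2,7) → (φ(2),φ(7)) = (0,1) ∈ E(G2) ✓
  (3,4) → (φ(3),φ(4)) = (9,11) ∈ E(G2) ✓
  (3,8) → (φ(3),φ(8)) = (8,9) ∈ E(G2) ✓
  (4,5) → (φ(4),φ(5)) = (4,11) ∈ E(G2) ✓
  (4,7) → (φ(4),φ(7)) = (1,11) ∈ E(G2) ✓
  (4,11) → (φ(4),φ(11)) = (6,11) ∈ E(G2) ✓
  (5,6) → (φ(5),φ(6)) = (2,4) ∈ E(G2) ✓
  (5,7) → (φ(5),φ(7)) = (1,4) ∈ E(G2) ✓
  (5,8) → (φ(5),φ(8)) = (4,8) ∈ E(G2) ✓
  (5,11) → (φ(5),φ(11)) = (4,6) ∈ E(G2) ✓
  (6,7) → (φ(6),φ(7)) = (1,2) ∈ E(G2) ✓
  (6,9) → (φ(6),φ(9)) = (2,7) ∈ E(G2) ✓
  (7,8) → (φ(7),φ(8)) = (1,8) ∈ E(G2) ✓
  (7,10) → (φ(7),φ(10)) = (1,3) ∈ E(G2) ✓
  (8,11) → (φ(8),φ(11)) = (6,8) ∈ E(G2) ✓
  (9,11) → (φ(9),φ(11)) = (6,7) ∈ E(G2) ✓
All 23 edges of G1 map to edges of G2, and |E(G1)| = |E(G2)| = 23, so φ is a bijection on edges as well as vertices. Hence G1 ≅ G2.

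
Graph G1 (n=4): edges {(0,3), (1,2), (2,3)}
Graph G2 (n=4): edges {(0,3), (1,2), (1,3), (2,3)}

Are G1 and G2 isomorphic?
No, not isomorphic

The graphs are NOT isomorphic.

Counting triangles (3-cliques): G1 has 0, G2 has 1.
Triangle count is an isomorphism invariant, so differing triangle counts rule out isomorphism.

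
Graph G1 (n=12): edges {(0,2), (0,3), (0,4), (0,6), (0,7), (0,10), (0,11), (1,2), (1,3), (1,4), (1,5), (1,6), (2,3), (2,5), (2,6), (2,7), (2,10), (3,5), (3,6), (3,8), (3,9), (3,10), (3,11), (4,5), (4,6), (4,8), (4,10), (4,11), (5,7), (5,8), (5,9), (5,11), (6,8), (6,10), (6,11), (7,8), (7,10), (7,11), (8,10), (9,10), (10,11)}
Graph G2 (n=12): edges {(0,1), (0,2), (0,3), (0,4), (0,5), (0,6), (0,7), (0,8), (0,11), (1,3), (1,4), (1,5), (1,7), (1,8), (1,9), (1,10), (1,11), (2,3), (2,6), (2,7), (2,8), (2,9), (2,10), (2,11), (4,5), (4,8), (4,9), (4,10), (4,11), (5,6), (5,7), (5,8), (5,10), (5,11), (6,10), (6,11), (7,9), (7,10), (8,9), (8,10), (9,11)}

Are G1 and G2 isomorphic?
Yes, isomorphic

The graphs are isomorphic.
One valid mapping φ: V(G1) → V(G2): 0→4, 1→6, 2→11, 3→0, 4→10, 5→2, 6→5, 7→9, 8→7, 9→3, 10→1, 11→8

Verify φ preserves adjacency — for each edge of G1, its image is an edge of G2:
  (0,2) → (φ(0),φ(2)) = (4,11) ∈ E(G2) ✓
  (0,3) → (φ(0),φ(3)) = (0,4) ∈ E(G2) ✓
  (0,4) → (φ(0),φ(4)) = (4,10) ∈ E(G2) ✓
  (0,6) → (φ(0),φ(6)) = (4,5) ∈ E(G2) ✓
  (0,7) → (φ(0),φ(7)) = (4,9) ∈ E(G2) ✓
  (0,10) → (φ(0),φ(10)) = (1,4) ∈ E(G2) ✓
  (0,11) → (φ(0),φ(11)) = (4,8) ∈ E(G2) ✓
  (1,2) → (φ(1),φ(2)) = (6,11) ∈ E(G2) ✓
  (1,3) → (φ(1),φ(3)) = (0,6) ∈ E(G2) ✓
  (1,4) → (φ(1),φ(4)) = (6,10) ∈ E(G2) ✓
  (1,5) → (φ(1),φ(5)) = (2,6) ∈ E(G2) ✓
  (1,6) → (φ(1),φ(6)) = (5,6) ∈ E(G2) ✓
  (2,3) → (φ(2),φ(3)) = (0,11) ∈ E(G2) ✓
  (2,5) → (φ(2),φ(5)) = (2,11) ∈ E(G2) ✓
  (2,6) → (φ(2),φ(6)) = (5,11) ∈ E(G2) ✓
  (2,7) → (φ(2),φ(7)) = (9,11) ∈ E(G2) ✓
  (2,10) → (φ(2),φ(10)) = (1,11) ∈ E(G2) ✓
  (3,5) → (φ(3),φ(5)) = (0,2) ∈ E(G2) ✓
  (3,6) → (φ(3),φ(6)) = (0,5) ∈ E(G2) ✓
  (3,8) → (φ(3),φ(8)) = (0,7) ∈ E(G2) ✓
  (3,9) → (φ(3),φ(9)) = (0,3) ∈ E(G2) ✓
  (3,10) → (φ(3),φ(10)) = (0,1) ∈ E(G2) ✓
  (3,11) → (φ(3),φ(11)) = (0,8) ∈ E(G2) ✓
  (4,5) → (φ(4),φ(5)) = (2,10) ∈ E(G2) ✓
  (4,6) → (φ(4),φ(6)) = (5,10) ∈ E(G2) ✓
  (4,8) → (φ(4),φ(8)) = (7,10) ∈ E(G2) ✓
  (4,10) → (φ(4),φ(10)) = (1,10) ∈ E(G2) ✓
  (4,11) → (φ(4),φ(11)) = (8,10) ∈ E(G2) ✓
  (5,7) → (φ(5),φ(7)) = (2,9) ∈ E(G2) ✓
  (5,8) → (φ(5),φ(8)) = (2,7) ∈ E(G2) ✓
  (5,9) → (φ(5),φ(9)) = (2,3) ∈ E(G2) ✓
  (5,11) → (φ(5),φ(11)) = (2,8) ∈ E(G2) ✓
  (6,8) → (φ(6),φ(8)) = (5,7) ∈ E(G2) ✓
  (6,10) → (φ(6),φ(10)) = (1,5) ∈ E(G2) ✓
  (6,11) → (φ(6),φ(11)) = (5,8) ∈ E(G2) ✓
  (7,8) → (φ(7),φ(8)) = (7,9) ∈ E(G2) ✓
  (7,10) → (φ(7),φ(10)) = (1,9) ∈ E(G2) ✓
  (7,11) → (φ(7),φ(11)) = (8,9) ∈ E(G2) ✓
  (8,10) → (φ(8),φ(10)) = (1,7) ∈ E(G2) ✓
  (9,10) → (φ(9),φ(10)) = (1,3) ∈ E(G2) ✓
  (10,11) → (φ(10),φ(11)) = (1,8) ∈ E(G2) ✓
All 41 edges of G1 map to edges of G2, and |E(G1)| = |E(G2)| = 41, so φ is a bijection on edges as well as vertices. Hence G1 ≅ G2.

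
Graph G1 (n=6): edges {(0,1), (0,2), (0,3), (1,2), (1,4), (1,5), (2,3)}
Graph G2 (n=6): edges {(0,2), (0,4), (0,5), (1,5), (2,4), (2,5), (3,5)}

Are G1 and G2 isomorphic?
Yes, isomorphic

The graphs are isomorphic.
One valid mapping φ: V(G1) → V(G2): 0→2, 1→5, 2→0, 3→4, 4→1, 5→3

Verify φ preserves adjacency — for each edge of G1, its image is an edge of G2:
  (0,1) → (φ(0),φ(1)) = (2,5) ∈ E(G2) ✓
  (0,2) → (φ(0),φ(2)) = (0,2) ∈ E(G2) ✓
  (0,3) → (φ(0),φ(3)) = (2,4) ∈ E(G2) ✓
  (1,2) → (φ(1),φ(2)) = (0,5) ∈ E(G2) ✓
  (1,4) → (φ(1),φ(4)) = (1,5) ∈ E(G2) ✓
  (1,5) → (φ(1),φ(5)) = (3,5) ∈ E(G2) ✓
  (2,3) → (φ(2),φ(3)) = (0,4) ∈ E(G2) ✓
All 7 edges of G1 map to edges of G2, and |E(G1)| = |E(G2)| = 7, so φ is a bijection on edges as well as vertices. Hence G1 ≅ G2.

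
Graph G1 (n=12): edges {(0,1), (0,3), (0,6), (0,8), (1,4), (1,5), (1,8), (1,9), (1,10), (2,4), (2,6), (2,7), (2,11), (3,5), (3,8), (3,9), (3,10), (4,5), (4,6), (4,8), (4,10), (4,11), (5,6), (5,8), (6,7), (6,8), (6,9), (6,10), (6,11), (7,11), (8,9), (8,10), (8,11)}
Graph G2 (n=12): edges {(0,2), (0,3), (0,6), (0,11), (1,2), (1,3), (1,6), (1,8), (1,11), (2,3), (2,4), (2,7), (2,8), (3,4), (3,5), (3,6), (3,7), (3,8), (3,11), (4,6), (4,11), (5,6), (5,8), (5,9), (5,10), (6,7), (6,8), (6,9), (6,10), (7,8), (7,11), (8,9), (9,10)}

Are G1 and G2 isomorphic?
Yes, isomorphic

The graphs are isomorphic.
One valid mapping φ: V(G1) → V(G2): 0→4, 1→2, 2→9, 3→11, 4→8, 5→1, 6→6, 7→10, 8→3, 9→0, 10→7, 11→5

Verify φ preserves adjacency — for each edge of G1, its image is an edge of G2:
  (0,1) → (φ(0),φ(1)) = (2,4) ∈ E(G2) ✓
  (0,3) → (φ(0),φ(3)) = (4,11) ∈ E(G2) ✓
  (0,6) → (φ(0),φ(6)) = (4,6) ∈ E(G2) ✓
  (0,8) → (φ(0),φ(8)) = (3,4) ∈ E(G2) ✓
  (1,4) → (φ(1),φ(4)) = (2,8) ∈ E(G2) ✓
  (1,5) → (φ(1),φ(5)) = (1,2) ∈ E(G2) ✓
  (1,8) → (φ(1),φ(8)) = (2,3) ∈ E(G2) ✓
  (1,9) → (φ(1),φ(9)) = (0,2) ∈ E(G2) ✓
  (1,10) → (φ(1),φ(10)) = (2,7) ∈ E(G2) ✓
  (2,4) → (φ(2),φ(4)) = (8,9) ∈ E(G2) ✓
  (2,6) → (φ(2),φ(6)) = (6,9) ∈ E(G2) ✓
  (2,7) → (φ(2),φ(7)) = (9,10) ∈ E(G2) ✓
  (2,11) → (φ(2),φ(11)) = (5,9) ∈ E(G2) ✓
  (3,5) → (φ(3),φ(5)) = (1,11) ∈ E(G2) ✓
  (3,8) → (φ(3),φ(8)) = (3,11) ∈ E(G2) ✓
  (3,9) → (φ(3),φ(9)) = (0,11) ∈ E(G2) ✓
  (3,10) → (φ(3),φ(10)) = (7,11) ∈ E(G2) ✓
  (4,5) → (φ(4),φ(5)) = (1,8) ∈ E(G2) ✓
  (4,6) → (φ(4),φ(6)) = (6,8) ∈ E(G2) ✓
  (4,8) → (φ(4),φ(8)) = (3,8) ∈ E(G2) ✓
  (4,10) → (φ(4),φ(10)) = (7,8) ∈ E(G2) ✓
  (4,11) → (φ(4),φ(11)) = (5,8) ∈ E(G2) ✓
  (5,6) → (φ(5),φ(6)) = (1,6) ∈ E(G2) ✓
  (5,8) → (φ(5),φ(8)) = (1,3) ∈ E(G2) ✓
  (6,7) → (φ(6),φ(7)) = (6,10) ∈ E(G2) ✓
  (6,8) → (φ(6),φ(8)) = (3,6) ∈ E(G2) ✓
  (6,9) → (φ(6),φ(9)) = (0,6) ∈ E(G2) ✓
  (6,10) → (φ(6),φ(10)) = (6,7) ∈ E(G2) ✓
  (6,11) → (φ(6),φ(11)) = (5,6) ∈ E(G2) ✓
  (7,11) → (φ(7),φ(11)) = (5,10) ∈ E(G2) ✓
  (8,9) → (φ(8),φ(9)) = (0,3) ∈ E(G2) ✓
  (8,10) → (φ(8),φ(10)) = (3,7) ∈ E(G2) ✓
  (8,11) → (φ(8),φ(11)) = (3,5) ∈ E(G2) ✓
All 33 edges of G1 map to edges of G2, and |E(G1)| = |E(G2)| = 33, so φ is a bijection on edges as well as vertices. Hence G1 ≅ G2.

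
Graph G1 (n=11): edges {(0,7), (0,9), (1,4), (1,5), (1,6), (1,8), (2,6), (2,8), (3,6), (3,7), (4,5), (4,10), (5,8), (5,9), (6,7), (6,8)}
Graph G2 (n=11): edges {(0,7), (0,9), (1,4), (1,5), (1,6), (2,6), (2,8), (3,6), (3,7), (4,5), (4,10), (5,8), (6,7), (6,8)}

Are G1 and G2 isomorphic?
No, not isomorphic

The graphs are NOT isomorphic.

Counting edges: G1 has 16 edge(s); G2 has 14 edge(s).
Edge count is an isomorphism invariant (a bijection on vertices induces a bijection on edges), so differing edge counts rule out isomorphism.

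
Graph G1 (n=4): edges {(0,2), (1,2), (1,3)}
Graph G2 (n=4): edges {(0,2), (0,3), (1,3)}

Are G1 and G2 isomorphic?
Yes, isomorphic

The graphs are isomorphic.
One valid mapping φ: V(G1) → V(G2): 0→2, 1→3, 2→0, 3→1

Verify φ preserves adjacency — for each edge of G1, its image is an edge of G2:
  (0,2) → (φ(0),φ(2)) = (0,2) ∈ E(G2) ✓
  (1,2) → (φ(1),φ(2)) = (0,3) ∈ E(G2) ✓
  (1,3) → (φ(1),φ(3)) = (1,3) ∈ E(G2) ✓
All 3 edges of G1 map to edges of G2, and |E(G1)| = |E(G2)| = 3, so φ is a bijection on edges as well as vertices. Hence G1 ≅ G2.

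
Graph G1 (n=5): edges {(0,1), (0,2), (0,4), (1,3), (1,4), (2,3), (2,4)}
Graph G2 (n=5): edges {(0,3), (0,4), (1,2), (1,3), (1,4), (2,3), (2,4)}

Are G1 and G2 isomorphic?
Yes, isomorphic

The graphs are isomorphic.
One valid mapping φ: V(G1) → V(G2): 0→2, 1→4, 2→3, 3→0, 4→1

Verify φ preserves adjacency — for each edge of G1, its image is an edge of G2:
  (0,1) → (φ(0),φ(1)) = (2,4) ∈ E(G2) ✓
  (0,2) → (φ(0),φ(2)) = (2,3) ∈ E(G2) ✓
  (0,4) → (φ(0),φ(4)) = (1,2) ∈ E(G2) ✓
  (1,3) → (φ(1),φ(3)) = (0,4) ∈ E(G2) ✓
  (1,4) → (φ(1),φ(4)) = (1,4) ∈ E(G2) ✓
  (2,3) → (φ(2),φ(3)) = (0,3) ∈ E(G2) ✓
  (2,4) → (φ(2),φ(4)) = (1,3) ∈ E(G2) ✓
All 7 edges of G1 map to edges of G2, and |E(G1)| = |E(G2)| = 7, so φ is a bijection on edges as well as vertices. Hence G1 ≅ G2.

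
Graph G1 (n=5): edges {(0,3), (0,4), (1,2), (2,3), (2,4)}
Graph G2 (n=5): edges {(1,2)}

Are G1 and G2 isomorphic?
No, not isomorphic

The graphs are NOT isomorphic.

Connected components of G1: 1 component(s) with vertex sets [[0, 1, 2, 3, 4]], sizes [5].
Connected components of G2: 4 component(s) with vertex sets [[0], [3], [4], [1, 2]], sizes [1, 1, 1, 2].
The number of connected components (and the multiset of component sizes) is an isomorphism invariant — an isomorphism maps each component of G1 bijectively onto a component of G2. Since G1 has 1 component(s) and G2 has 4, they cannot be isomorphic.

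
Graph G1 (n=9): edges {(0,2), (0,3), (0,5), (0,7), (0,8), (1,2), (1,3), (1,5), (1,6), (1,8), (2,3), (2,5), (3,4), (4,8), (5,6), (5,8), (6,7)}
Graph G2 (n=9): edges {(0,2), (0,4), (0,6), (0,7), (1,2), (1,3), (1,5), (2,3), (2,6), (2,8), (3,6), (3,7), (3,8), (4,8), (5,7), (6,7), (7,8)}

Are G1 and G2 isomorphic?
Yes, isomorphic

The graphs are isomorphic.
One valid mapping φ: V(G1) → V(G2): 0→7, 1→2, 2→6, 3→0, 4→4, 5→3, 6→1, 7→5, 8→8

Verify φ preserves adjacency — for each edge of G1, its image is an edge of G2:
  (0,2) → (φ(0),φ(2)) = (6,7) ∈ E(G2) ✓
  (0,3) → (φ(0),φ(3)) = (0,7) ∈ E(G2) ✓
  (0,5) → (φ(0),φ(5)) = (3,7) ∈ E(G2) ✓
  (0,7) → (φ(0),φ(7)) = (5,7) ∈ E(G2) ✓
  (0,8) → (φ(0),φ(8)) = (7,8) ∈ E(G2) ✓
  (1,2) → (φ(1),φ(2)) = (2,6) ∈ E(G2) ✓
  (1,3) → (φ(1),φ(3)) = (0,2) ∈ E(G2) ✓
  (1,5) → (φ(1),φ(5)) = (2,3) ∈ E(G2) ✓
  (1,6) → (φ(1),φ(6)) = (1,2) ∈ E(G2) ✓
  (1,8) → (φ(1),φ(8)) = (2,8) ∈ E(G2) ✓
  (2,3) → (φ(2),φ(3)) = (0,6) ∈ E(G2) ✓
  (2,5) → (φ(2),φ(5)) = (3,6) ∈ E(G2) ✓
  (3,4) → (φ(3),φ(4)) = (0,4) ∈ E(G2) ✓
  (4,8) → (φ(4),φ(8)) = (4,8) ∈ E(G2) ✓
  (5,6) → (φ(5),φ(6)) = (1,3) ∈ E(G2) ✓
  (5,8) → (φ(5),φ(8)) = (3,8) ∈ E(G2) ✓
  (6,7) → (φ(6),φ(7)) = (1,5) ∈ E(G2) ✓
All 17 edges of G1 map to edges of G2, and |E(G1)| = |E(G2)| = 17, so φ is a bijection on edges as well as vertices. Hence G1 ≅ G2.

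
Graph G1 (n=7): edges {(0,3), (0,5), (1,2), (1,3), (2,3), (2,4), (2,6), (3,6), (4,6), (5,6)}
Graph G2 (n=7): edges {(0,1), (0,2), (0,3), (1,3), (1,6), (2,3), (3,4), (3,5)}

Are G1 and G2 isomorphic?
No, not isomorphic

The graphs are NOT isomorphic.

Counting triangles (3-cliques): G1 has 3, G2 has 2.
Triangle count is an isomorphism invariant, so differing triangle counts rule out isomorphism.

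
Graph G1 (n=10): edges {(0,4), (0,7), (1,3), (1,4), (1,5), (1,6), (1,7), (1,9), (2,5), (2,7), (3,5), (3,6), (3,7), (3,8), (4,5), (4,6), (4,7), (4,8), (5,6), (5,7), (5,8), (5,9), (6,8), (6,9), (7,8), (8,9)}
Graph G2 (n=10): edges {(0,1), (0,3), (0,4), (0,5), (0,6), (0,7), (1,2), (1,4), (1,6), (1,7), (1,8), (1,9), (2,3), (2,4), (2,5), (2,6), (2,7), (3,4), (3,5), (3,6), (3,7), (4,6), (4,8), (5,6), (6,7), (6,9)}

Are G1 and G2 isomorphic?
Yes, isomorphic

The graphs are isomorphic.
One valid mapping φ: V(G1) → V(G2): 0→8, 1→0, 2→9, 3→7, 4→4, 5→6, 6→3, 7→1, 8→2, 9→5

Verify φ preserves adjacency — for each edge of G1, its image is an edge of G2:
  (0,4) → (φ(0),φ(4)) = (4,8) ∈ E(G2) ✓
  (0,7) → (φ(0),φ(7)) = (1,8) ∈ E(G2) ✓
  (1,3) → (φ(1),φ(3)) = (0,7) ∈ E(G2) ✓
  (1,4) → (φ(1),φ(4)) = (0,4) ∈ E(G2) ✓
  (1,5) → (φ(1),φ(5)) = (0,6) ∈ E(G2) ✓
  (1,6) → (φ(1),φ(6)) = (0,3) ∈ E(G2) ✓
  (1,7) → (φ(1),φ(7)) = (0,1) ∈ E(G2) ✓
  (1,9) → (φ(1),φ(9)) = (0,5) ∈ E(G2) ✓
  (2,5) → (φ(2),φ(5)) = (6,9) ∈ E(G2) ✓
  (2,7) → (φ(2),φ(7)) = (1,9) ∈ E(G2) ✓
  (3,5) → (φ(3),φ(5)) = (6,7) ∈ E(G2) ✓
  (3,6) → (φ(3),φ(6)) = (3,7) ∈ E(G2) ✓
  (3,7) → (φ(3),φ(7)) = (1,7) ∈ E(G2) ✓
  (3,8) → (φ(3),φ(8)) = (2,7) ∈ E(G2) ✓
  (4,5) → (φ(4),φ(5)) = (4,6) ∈ E(G2) ✓
  (4,6) → (φ(4),φ(6)) = (3,4) ∈ E(G2) ✓
  (4,7) → (φ(4),φ(7)) = (1,4) ∈ E(G2) ✓
  (4,8) → (φ(4),φ(8)) = (2,4) ∈ E(G2) ✓
  (5,6) → (φ(5),φ(6)) = (3,6) ∈ E(G2) ✓
  (5,7) → (φ(5),φ(7)) = (1,6) ∈ E(G2) ✓
  (5,8) → (φ(5),φ(8)) = (2,6) ∈ E(G2) ✓
  (5,9) → (φ(5),φ(9)) = (5,6) ∈ E(G2) ✓
  (6,8) → (φ(6),φ(8)) = (2,3) ∈ E(G2) ✓
  (6,9) → (φ(6),φ(9)) = (3,5) ∈ E(G2) ✓
  (7,8) → (φ(7),φ(8)) = (1,2) ∈ E(G2) ✓
  (8,9) → (φ(8),φ(9)) = (2,5) ∈ E(G2) ✓
All 26 edges of G1 map to edges of G2, and |E(G1)| = |E(G2)| = 26, so φ is a bijection on edges as well as vertices. Hence G1 ≅ G2.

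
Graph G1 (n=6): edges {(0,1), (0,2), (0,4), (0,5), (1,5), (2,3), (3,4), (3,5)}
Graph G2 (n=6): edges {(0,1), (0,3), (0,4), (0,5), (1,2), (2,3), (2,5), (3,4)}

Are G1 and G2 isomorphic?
Yes, isomorphic

The graphs are isomorphic.
One valid mapping φ: V(G1) → V(G2): 0→0, 1→4, 2→1, 3→2, 4→5, 5→3

Verify φ preserves adjacency — for each edge of G1, its image is an edge of G2:
  (0,1) → (φ(0),φ(1)) = (0,4) ∈ E(G2) ✓
  (0,2) → (φ(0),φ(2)) = (0,1) ∈ E(G2) ✓
  (0,4) → (φ(0),φ(4)) = (0,5) ∈ E(G2) ✓
  (0,5) → (φ(0),φ(5)) = (0,3) ∈ E(G2) ✓
  (1,5) → (φ(1),φ(5)) = (3,4) ∈ E(G2) ✓
  (2,3) → (φ(2),φ(3)) = (1,2) ∈ E(G2) ✓
  (3,4) → (φ(3),φ(4)) = (2,5) ∈ E(G2) ✓
  (3,5) → (φ(3),φ(5)) = (2,3) ∈ E(G2) ✓
All 8 edges of G1 map to edges of G2, and |E(G1)| = |E(G2)| = 8, so φ is a bijection on edges as well as vertices. Hence G1 ≅ G2.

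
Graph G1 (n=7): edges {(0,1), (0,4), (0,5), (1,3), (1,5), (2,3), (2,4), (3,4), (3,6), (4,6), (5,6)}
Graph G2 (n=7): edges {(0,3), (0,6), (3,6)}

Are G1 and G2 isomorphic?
No, not isomorphic

The graphs are NOT isomorphic.

Connected components of G1: 1 component(s) with vertex sets [[0, 1, 2, 3, 4, 5, 6]], sizes [7].
Connected components of G2: 5 component(s) with vertex sets [[1], [2], [4], [5], [0, 3, 6]], sizes [1, 1, 1, 1, 3].
The number of connected components (and the multiset of component sizes) is an isomorphism invariant — an isomorphism maps each component of G1 bijectively onto a component of G2. Since G1 has 1 component(s) and G2 has 5, they cannot be isomorphic.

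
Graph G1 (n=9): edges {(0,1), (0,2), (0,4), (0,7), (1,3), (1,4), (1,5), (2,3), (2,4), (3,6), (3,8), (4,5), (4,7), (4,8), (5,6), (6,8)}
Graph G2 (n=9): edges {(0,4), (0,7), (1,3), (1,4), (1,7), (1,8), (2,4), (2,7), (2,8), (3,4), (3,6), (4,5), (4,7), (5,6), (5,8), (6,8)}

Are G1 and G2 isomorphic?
Yes, isomorphic

The graphs are isomorphic.
One valid mapping φ: V(G1) → V(G2): 0→7, 1→1, 2→2, 3→8, 4→4, 5→3, 6→6, 7→0, 8→5

Verify φ preserves adjacency — for each edge of G1, its image is an edge of G2:
  (0,1) → (φ(0),φ(1)) = (1,7) ∈ E(G2) ✓
  (0,2) → (φ(0),φ(2)) = (2,7) ∈ E(G2) ✓
  (0,4) → (φ(0),φ(4)) = (4,7) ∈ E(G2) ✓
  (0,7) → (φ(0),φ(7)) = (0,7) ∈ E(G2) ✓
  (1,3) → (φ(1),φ(3)) = (1,8) ∈ E(G2) ✓
  (1,4) → (φ(1),φ(4)) = (1,4) ∈ E(G2) ✓
  (1,5) → (φ(1),φ(5)) = (1,3) ∈ E(G2) ✓
  (2,3) → (φ(2),φ(3)) = (2,8) ∈ E(G2) ✓
  (2,4) → (φ(2),φ(4)) = (2,4) ∈ E(G2) ✓
  (3,6) → (φ(3),φ(6)) = (6,8) ∈ E(G2) ✓
  (3,8) → (φ(3),φ(8)) = (5,8) ∈ E(G2) ✓
  (4,5) → (φ(4),φ(5)) = (3,4) ∈ E(G2) ✓
  (4,7) → (φ(4),φ(7)) = (0,4) ∈ E(G2) ✓
  (4,8) → (φ(4),φ(8)) = (4,5) ∈ E(G2) ✓
  (5,6) → (φ(5),φ(6)) = (3,6) ∈ E(G2) ✓
  (6,8) → (φ(6),φ(8)) = (5,6) ∈ E(G2) ✓
All 16 edges of G1 map to edges of G2, and |E(G1)| = |E(G2)| = 16, so φ is a bijection on edges as well as vertices. Hence G1 ≅ G2.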